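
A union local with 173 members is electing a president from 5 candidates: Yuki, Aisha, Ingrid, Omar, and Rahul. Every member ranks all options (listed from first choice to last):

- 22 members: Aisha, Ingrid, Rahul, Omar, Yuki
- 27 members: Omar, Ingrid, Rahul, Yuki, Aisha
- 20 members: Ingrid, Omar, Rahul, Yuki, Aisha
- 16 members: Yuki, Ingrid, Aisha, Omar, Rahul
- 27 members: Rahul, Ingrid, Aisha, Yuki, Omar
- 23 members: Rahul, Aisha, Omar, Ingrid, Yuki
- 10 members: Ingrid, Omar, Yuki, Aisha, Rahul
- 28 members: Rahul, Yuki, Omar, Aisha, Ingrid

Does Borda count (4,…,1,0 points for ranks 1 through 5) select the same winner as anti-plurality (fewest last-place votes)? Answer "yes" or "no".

yes

Borda — scores: Yuki 242, Aisha 281, Ingrid 419, Omar 338, Rahul 450. Winner: Rahul.
Anti-plurality — last-place votes: Yuki 45, Aisha 47, Ingrid 28, Omar 27, Rahul 26. Winner: Rahul.
The two methods agree.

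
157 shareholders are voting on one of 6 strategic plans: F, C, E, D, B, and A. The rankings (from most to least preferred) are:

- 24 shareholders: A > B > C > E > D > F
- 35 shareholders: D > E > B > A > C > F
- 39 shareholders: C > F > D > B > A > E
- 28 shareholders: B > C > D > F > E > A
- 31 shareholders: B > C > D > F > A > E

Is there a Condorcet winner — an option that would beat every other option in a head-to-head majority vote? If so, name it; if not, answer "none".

B

B vs F: 118–39 for B.
B vs C: 118–39 for B.
B vs E: 122–35 for B.
B vs D: 83–74 for B.
B vs A: 133–24 for B.
B beats every other option head-to-head.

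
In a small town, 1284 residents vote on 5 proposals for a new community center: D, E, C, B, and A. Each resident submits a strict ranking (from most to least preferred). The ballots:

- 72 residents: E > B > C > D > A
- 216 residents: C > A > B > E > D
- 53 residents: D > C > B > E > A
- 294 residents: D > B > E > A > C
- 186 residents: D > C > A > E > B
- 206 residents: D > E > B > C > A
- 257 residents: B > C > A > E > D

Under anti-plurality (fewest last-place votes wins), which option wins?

Last-place votes: D 473, E 0, C 294, B 186, A 331.
E is ranked last by the fewest voters, so E wins.

E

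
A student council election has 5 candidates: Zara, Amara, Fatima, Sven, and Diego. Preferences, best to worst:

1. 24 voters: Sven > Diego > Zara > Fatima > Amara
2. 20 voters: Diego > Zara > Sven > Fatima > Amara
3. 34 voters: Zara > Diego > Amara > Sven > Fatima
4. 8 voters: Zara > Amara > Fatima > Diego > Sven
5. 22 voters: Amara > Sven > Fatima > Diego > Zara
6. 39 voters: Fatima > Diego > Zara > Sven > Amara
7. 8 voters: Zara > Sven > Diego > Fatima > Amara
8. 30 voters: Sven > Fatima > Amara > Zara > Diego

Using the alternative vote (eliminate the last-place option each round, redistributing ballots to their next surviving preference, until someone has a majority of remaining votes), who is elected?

Round 1: Zara 50, Amara 22, Fatima 39, Sven 54, Diego 20. Eliminate Diego.
Round 2: Zara 70, Amara 22, Fatima 39, Sven 54. Eliminate Amara.
Round 3: Zara 70, Fatima 39, Sven 76. Eliminate Fatima.
Round 4: Zara 109, Sven 76. Zara has a majority.

Zara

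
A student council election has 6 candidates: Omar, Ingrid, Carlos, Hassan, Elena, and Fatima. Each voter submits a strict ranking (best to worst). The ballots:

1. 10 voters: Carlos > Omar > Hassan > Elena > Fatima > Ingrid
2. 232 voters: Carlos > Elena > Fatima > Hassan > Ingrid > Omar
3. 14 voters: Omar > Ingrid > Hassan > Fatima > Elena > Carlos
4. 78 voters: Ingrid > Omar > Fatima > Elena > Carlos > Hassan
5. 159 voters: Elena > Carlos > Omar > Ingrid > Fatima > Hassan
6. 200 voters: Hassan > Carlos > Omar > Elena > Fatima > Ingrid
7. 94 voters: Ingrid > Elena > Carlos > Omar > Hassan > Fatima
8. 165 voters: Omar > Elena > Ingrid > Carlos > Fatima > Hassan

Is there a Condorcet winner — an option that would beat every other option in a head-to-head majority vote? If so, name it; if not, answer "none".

Elena vs Omar: 485–467 for Elena.
Elena vs Ingrid: 766–186 for Elena.
Elena vs Carlos: 510–442 for Elena.
Elena vs Hassan: 728–224 for Elena.
Elena vs Fatima: 860–92 for Elena.
Elena beats every other option head-to-head.

Elena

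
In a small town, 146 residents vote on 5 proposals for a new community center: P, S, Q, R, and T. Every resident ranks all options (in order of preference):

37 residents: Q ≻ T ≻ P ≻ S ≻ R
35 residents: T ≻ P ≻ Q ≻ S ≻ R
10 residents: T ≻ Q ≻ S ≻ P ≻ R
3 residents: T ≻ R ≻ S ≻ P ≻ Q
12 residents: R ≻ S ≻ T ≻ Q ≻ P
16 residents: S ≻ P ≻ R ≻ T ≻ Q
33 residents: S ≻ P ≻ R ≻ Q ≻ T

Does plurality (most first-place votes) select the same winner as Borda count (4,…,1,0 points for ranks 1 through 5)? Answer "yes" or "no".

Plurality — first-place votes: P 0, S 49, Q 37, R 12, T 48. Winner: S.
Borda — scores: P 339, S 330, Q 293, R 155, T 343. Winner: T.
The two methods disagree.

no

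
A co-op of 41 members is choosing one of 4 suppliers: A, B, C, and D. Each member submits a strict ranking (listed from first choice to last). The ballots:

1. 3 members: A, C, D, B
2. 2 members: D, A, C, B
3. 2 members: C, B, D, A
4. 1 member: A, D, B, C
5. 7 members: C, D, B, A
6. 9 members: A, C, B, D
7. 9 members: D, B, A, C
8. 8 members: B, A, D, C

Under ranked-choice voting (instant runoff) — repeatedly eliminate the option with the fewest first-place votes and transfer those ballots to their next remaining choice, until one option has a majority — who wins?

A

Round 1: A 13, B 8, C 9, D 11. Eliminate B.
Round 2: A 21, C 9, D 11. A has a majority.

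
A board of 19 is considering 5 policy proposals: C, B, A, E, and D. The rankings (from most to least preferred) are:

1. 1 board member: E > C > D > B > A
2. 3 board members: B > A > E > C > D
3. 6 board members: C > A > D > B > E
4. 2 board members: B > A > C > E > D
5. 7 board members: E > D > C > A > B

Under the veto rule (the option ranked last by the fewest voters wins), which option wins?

Last-place votes: C 0, B 7, A 1, E 6, D 5.
C is ranked last by the fewest voters, so C wins.

C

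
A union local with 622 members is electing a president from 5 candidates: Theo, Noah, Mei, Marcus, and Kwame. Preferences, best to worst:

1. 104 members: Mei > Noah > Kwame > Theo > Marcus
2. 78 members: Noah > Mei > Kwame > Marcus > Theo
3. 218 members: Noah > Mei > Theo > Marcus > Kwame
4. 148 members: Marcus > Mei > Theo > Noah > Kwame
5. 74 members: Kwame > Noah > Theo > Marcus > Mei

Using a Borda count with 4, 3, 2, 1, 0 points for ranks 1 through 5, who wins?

Theo: 104·1 + 78·0 + 218·2 + 148·2 + 74·2 = 984
Noah: 104·3 + 78·4 + 218·4 + 148·1 + 74·3 = 1866
Mei: 104·4 + 78·3 + 218·3 + 148·3 + 74·0 = 1748
Marcus: 104·0 + 78·1 + 218·1 + 148·4 + 74·1 = 962
Kwame: 104·2 + 78·2 + 218·0 + 148·0 + 74·4 = 660
Noah has the highest Borda score (1866).

Noah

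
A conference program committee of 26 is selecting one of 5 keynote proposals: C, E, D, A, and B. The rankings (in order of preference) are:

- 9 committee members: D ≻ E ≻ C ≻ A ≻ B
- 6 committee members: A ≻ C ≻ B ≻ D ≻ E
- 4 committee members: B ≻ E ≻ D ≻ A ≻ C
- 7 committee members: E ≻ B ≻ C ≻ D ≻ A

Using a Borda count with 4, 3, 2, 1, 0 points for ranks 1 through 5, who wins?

C: 9·2 + 6·3 + 4·0 + 7·2 = 50
E: 9·3 + 6·0 + 4·3 + 7·4 = 67
D: 9·4 + 6·1 + 4·2 + 7·1 = 57
A: 9·1 + 6·4 + 4·1 + 7·0 = 37
B: 9·0 + 6·2 + 4·4 + 7·3 = 49
E has the highest Borda score (67).

E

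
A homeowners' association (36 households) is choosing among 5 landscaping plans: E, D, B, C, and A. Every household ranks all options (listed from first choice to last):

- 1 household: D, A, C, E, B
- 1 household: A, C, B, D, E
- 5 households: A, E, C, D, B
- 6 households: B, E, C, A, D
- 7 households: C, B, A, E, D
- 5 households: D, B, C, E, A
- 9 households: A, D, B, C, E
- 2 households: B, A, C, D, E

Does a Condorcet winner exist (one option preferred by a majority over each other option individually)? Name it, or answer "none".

none

Checking pairwise contests:
B beats E 30–6.
C beats D 21–15.
D beats B 20–16.
B beats C 22–14.
B beats A 20–16.
Every option loses at least one head-to-head, so there is no Condorcet winner.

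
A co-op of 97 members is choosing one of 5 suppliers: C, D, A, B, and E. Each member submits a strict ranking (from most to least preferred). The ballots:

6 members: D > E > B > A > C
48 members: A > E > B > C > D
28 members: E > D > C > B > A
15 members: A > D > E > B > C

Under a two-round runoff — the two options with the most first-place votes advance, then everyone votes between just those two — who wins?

A

Round 1 first-place votes: C 0, D 6, A 63, B 0, E 28.
A and E advance.
Runoff: A is preferred to E by 63 voters; E by 34.
A wins the runoff.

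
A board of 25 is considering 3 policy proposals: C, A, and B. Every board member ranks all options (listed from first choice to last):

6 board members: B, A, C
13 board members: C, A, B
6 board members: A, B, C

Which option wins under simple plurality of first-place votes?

First-place votes: C 13, A 6, B 6.
C has the most first-place votes.

C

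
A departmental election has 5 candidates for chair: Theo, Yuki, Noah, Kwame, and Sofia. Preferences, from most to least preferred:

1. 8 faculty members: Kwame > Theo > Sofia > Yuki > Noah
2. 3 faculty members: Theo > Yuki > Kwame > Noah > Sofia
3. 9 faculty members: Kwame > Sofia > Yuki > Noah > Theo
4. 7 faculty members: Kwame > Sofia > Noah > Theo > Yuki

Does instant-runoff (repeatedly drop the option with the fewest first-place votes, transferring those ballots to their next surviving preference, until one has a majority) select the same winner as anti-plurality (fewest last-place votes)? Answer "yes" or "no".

Instant-runoff — R1 Theo 3, Yuki 0, Noah 0, Kwame 24, Sofia 0 (Kwame winner). Winner: Kwame.
Anti-plurality — last-place votes: Theo 9, Yuki 7, Noah 8, Kwame 0, Sofia 3. Winner: Kwame.
The two methods agree.

yes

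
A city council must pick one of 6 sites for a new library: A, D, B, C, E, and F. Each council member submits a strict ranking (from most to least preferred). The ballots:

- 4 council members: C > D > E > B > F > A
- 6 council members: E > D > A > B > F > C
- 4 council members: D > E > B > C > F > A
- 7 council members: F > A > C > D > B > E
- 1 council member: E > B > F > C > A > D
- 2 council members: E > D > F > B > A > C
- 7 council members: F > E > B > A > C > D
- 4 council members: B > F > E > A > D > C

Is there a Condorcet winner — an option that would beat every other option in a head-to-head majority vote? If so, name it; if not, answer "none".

Checking pairwise contests:
B beats A 22–13.
A beats D 19–16.
D beats B 23–12.
A beats C 26–9.
F beats E 18–17.
B beats F 19–16.
Every option loses at least one head-to-head, so there is no Condorcet winner.

none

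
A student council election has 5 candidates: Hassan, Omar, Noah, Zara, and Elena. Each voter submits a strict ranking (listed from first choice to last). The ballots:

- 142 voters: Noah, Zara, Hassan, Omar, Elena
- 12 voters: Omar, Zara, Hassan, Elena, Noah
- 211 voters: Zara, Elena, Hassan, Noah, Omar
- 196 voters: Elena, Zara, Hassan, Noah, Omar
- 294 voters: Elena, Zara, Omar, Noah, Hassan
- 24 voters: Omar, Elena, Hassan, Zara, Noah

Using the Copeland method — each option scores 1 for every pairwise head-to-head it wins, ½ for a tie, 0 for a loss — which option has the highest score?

Hassan: beats Omar and Noah; loses to Zara and Elena → score 2.
Omar: loses to Hassan, Noah, Zara, and Elena → score 0.
Noah: beats Omar; loses to Hassan, Zara, and Elena → score 1.
Zara: beats Hassan, Omar, and Noah; loses to Elena → score 3.
Elena: beats Hassan, Omar, Noah, and Zara → score 4.
Elena has the best pairwise record.

Elena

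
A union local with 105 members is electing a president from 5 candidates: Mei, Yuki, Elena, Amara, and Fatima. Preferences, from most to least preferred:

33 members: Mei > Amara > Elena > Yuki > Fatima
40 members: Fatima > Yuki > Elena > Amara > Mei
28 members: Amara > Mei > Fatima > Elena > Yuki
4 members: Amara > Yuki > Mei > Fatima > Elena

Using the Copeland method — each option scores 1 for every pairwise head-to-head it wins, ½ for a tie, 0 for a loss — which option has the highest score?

Amara

Mei: beats Yuki, Elena, and Fatima; loses to Amara → score 3.
Yuki: loses to Mei, Elena, Amara, and Fatima → score 0.
Elena: beats Yuki; loses to Mei, Amara, and Fatima → score 1.
Amara: beats Mei, Yuki, Elena, and Fatima → score 4.
Fatima: beats Yuki and Elena; loses to Mei and Amara → score 2.
Amara has the best pairwise record.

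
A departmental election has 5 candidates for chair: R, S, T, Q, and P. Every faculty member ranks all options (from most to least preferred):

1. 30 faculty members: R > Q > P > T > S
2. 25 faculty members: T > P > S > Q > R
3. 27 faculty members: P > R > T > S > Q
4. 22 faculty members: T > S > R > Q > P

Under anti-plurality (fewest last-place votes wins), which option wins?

T

Last-place votes: R 25, S 30, T 0, Q 27, P 22.
T is ranked last by the fewest voters, so T wins.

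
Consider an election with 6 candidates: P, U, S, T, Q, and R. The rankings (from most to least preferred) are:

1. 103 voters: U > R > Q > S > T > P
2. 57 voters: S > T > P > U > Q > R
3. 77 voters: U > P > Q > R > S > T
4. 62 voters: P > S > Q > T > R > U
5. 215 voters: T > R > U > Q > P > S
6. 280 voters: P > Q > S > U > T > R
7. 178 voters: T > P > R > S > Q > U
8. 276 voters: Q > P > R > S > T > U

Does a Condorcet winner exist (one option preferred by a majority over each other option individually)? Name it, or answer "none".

P

P vs U: 853–395 for P.
P vs S: 1088–160 for P.
P vs T: 695–553 for P.
P vs Q: 654–594 for P.
P vs R: 930–318 for P.
P beats every other option head-to-head.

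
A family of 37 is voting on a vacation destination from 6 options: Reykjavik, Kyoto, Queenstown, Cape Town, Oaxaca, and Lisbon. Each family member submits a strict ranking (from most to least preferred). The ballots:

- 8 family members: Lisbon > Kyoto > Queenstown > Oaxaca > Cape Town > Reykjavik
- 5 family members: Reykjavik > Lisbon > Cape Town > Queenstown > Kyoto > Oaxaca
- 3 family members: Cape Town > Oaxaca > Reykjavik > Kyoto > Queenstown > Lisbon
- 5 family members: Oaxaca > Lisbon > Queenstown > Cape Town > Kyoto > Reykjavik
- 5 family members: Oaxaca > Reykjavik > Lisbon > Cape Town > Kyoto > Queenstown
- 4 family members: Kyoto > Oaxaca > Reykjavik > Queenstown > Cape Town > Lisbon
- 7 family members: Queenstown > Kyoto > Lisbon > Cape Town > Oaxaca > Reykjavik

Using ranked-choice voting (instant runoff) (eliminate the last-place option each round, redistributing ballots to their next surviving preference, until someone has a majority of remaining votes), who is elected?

Round 1: Reykjavik 5, Kyoto 4, Queenstown 7, Cape Town 3, Oaxaca 10, Lisbon 8. Eliminate Cape Town.
Round 2: Reykjavik 5, Kyoto 4, Queenstown 7, Oaxaca 13, Lisbon 8. Eliminate Kyoto.
Round 3: Reykjavik 5, Queenstown 7, Oaxaca 17, Lisbon 8. Eliminate Reykjavik.
Round 4: Queenstown 7, Oaxaca 17, Lisbon 13. Eliminate Queenstown.
Round 5: Oaxaca 17, Lisbon 20. Lisbon has a majority.

Lisbon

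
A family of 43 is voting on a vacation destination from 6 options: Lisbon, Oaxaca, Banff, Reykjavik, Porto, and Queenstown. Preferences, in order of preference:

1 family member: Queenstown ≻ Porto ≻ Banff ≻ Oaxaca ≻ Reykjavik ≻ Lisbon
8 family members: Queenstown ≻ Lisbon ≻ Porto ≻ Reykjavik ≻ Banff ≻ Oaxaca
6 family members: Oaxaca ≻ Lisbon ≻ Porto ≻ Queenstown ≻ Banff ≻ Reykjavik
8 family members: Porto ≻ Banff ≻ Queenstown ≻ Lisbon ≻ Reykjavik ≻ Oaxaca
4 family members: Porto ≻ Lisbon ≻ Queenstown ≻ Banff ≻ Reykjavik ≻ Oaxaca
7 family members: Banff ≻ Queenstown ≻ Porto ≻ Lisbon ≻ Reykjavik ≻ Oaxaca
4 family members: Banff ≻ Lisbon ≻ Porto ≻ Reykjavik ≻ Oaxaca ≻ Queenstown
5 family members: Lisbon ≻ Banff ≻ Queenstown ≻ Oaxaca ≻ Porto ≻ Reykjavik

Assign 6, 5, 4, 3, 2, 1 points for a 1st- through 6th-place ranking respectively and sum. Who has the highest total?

Porto

Lisbon: 1·1 + 8·5 + 6·5 + 8·3 + 4·5 + 7·3 + 4·5 + 5·6 = 186
Oaxaca: 1·3 + 8·1 + 6·6 + 8·1 + 4·1 + 7·1 + 4·2 + 5·3 = 89
Banff: 1·4 + 8·2 + 6·2 + 8·5 + 4·3 + 7·6 + 4·6 + 5·5 = 175
Reykjavik: 1·2 + 8·3 + 6·1 + 8·2 + 4·2 + 7·2 + 4·3 + 5·1 = 87
Porto: 1·5 + 8·4 + 6·4 + 8·6 + 4·6 + 7·4 + 4·4 + 5·2 = 187
Queenstown: 1·6 + 8·6 + 6·3 + 8·4 + 4·4 + 7·5 + 4·1 + 5·4 = 179
Porto has the highest Borda score (187).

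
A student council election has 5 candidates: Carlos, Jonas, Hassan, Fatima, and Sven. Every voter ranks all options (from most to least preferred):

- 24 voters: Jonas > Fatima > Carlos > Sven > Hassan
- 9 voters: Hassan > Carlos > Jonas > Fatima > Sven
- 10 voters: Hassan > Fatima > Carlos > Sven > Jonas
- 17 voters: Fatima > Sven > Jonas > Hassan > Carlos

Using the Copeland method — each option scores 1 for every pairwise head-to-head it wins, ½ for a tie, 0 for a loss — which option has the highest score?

Carlos: beats Sven; loses to Jonas, Hassan, and Fatima → score 1.
Jonas: beats Carlos, Hassan, Fatima, and Sven → score 4.
Hassan: beats Carlos; loses to Jonas, Fatima, and Sven → score 1.
Fatima: beats Carlos, Hassan, and Sven; loses to Jonas → score 3.
Sven: beats Hassan; loses to Carlos, Jonas, and Fatima → score 1.
Jonas has the best pairwise record.

Jonas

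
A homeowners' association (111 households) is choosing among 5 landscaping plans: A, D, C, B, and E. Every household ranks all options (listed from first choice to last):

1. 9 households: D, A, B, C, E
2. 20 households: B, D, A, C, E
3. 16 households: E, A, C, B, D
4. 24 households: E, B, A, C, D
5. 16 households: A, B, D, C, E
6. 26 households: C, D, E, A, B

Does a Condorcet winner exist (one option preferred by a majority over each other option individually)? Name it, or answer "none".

Checking pairwise contests:
E beats A 66–45.
A beats D 56–55.
A beats C 85–26.
A beats B 67–44.
D beats E 71–40.
Every option loses at least one head-to-head, so there is no Condorcet winner.

none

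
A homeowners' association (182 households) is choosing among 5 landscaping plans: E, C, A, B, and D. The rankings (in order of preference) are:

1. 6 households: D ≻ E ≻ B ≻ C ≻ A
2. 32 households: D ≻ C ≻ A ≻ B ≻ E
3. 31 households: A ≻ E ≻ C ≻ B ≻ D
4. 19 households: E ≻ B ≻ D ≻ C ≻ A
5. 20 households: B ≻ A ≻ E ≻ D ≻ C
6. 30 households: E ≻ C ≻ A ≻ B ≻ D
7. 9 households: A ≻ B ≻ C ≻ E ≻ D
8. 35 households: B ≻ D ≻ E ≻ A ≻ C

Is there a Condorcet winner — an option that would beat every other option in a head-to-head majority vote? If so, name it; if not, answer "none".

none

Checking pairwise contests:
A beats E 92–90.
E beats C 141–41.
D beats A 92–90.
C beats B 93–89.
E beats D 109–73.
Every option loses at least one head-to-head, so there is no Condorcet winner.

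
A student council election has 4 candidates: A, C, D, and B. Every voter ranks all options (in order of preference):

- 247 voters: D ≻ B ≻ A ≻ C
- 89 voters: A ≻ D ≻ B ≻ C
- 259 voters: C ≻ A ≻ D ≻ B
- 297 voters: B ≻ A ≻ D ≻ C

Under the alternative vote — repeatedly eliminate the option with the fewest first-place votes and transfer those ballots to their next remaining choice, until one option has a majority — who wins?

Round 1: A 89, C 259, D 247, B 297. Eliminate A.
Round 2: C 259, D 336, B 297. Eliminate C.
Round 3: D 595, B 297. D has a majority.

D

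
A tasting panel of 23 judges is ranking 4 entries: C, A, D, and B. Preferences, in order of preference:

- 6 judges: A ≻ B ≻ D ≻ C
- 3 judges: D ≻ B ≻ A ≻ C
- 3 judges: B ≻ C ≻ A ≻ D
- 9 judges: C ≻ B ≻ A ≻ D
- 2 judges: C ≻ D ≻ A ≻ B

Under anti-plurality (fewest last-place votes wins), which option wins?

Last-place votes: C 9, A 0, D 12, B 2.
A is ranked last by the fewest voters, so A wins.

A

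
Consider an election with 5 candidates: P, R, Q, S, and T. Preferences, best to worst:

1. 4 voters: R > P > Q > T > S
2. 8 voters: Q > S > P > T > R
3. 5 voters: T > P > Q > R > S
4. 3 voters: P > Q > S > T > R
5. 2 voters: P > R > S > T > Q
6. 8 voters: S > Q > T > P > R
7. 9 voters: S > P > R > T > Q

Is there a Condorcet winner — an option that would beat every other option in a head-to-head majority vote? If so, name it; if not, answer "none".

none

Checking pairwise contests:
S beats P 25–14.
P beats R 35–4.
P beats Q 23–16.
Q beats S 20–19.
P beats T 26–13.
Every option loses at least one head-to-head, so there is no Condorcet winner.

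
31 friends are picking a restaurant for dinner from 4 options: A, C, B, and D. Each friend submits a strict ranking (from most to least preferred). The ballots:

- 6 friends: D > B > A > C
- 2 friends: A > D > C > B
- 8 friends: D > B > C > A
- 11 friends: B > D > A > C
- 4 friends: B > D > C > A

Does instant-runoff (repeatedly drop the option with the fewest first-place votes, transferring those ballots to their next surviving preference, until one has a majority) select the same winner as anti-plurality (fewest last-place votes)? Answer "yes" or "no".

yes

Instant-runoff — R1 A 2, C 0, B 15, D 14 (C out); R2 A 2, B 15, D 14 (A out); R3 B 15, D 16 (D winner). Winner: D.
Anti-plurality — last-place votes: A 12, C 17, B 2, D 0. Winner: D.
The two methods agree.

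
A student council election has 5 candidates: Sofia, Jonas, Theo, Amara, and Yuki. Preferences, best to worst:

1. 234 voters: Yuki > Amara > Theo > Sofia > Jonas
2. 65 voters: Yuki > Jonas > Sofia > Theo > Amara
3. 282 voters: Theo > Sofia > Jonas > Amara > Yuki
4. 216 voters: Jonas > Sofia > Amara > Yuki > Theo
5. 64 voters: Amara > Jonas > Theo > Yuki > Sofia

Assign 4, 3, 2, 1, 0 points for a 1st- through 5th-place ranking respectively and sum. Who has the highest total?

Sofia

Sofia: 234·1 + 65·2 + 282·3 + 216·3 + 64·0 = 1858
Jonas: 234·0 + 65·3 + 282·2 + 216·4 + 64·3 = 1815
Theo: 234·2 + 65·1 + 282·4 + 216·0 + 64·2 = 1789
Amara: 234·3 + 65·0 + 282·1 + 216·2 + 64·4 = 1672
Yuki: 234·4 + 65·4 + 282·0 + 216·1 + 64·1 = 1476
Sofia has the highest Borda score (1858).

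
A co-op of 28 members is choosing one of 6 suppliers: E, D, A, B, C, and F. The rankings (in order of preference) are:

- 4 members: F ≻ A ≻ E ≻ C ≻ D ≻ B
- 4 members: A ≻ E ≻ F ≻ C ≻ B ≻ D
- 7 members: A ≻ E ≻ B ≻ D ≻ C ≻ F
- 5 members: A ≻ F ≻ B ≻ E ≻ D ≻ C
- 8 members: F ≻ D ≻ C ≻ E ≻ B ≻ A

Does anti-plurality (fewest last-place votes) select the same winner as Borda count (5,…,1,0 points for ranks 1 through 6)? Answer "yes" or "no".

Anti-plurality — last-place votes: E 0, D 4, A 8, B 4, C 5, F 7. Winner: E.
Borda — scores: E 82, D 55, A 96, B 48, C 47, F 92. Winner: A.
The two methods disagree.

no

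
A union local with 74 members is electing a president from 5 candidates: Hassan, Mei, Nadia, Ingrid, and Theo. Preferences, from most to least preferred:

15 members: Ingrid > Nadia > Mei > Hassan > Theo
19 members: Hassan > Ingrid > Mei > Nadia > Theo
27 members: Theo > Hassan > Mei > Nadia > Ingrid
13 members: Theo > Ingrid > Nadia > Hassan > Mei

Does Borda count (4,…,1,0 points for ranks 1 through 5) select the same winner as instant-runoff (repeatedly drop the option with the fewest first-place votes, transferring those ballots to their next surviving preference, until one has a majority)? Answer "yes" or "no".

Borda — scores: Hassan 185, Mei 122, Nadia 117, Ingrid 156, Theo 160. Winner: Hassan.
Instant-runoff — R1 Hassan 19, Mei 0, Nadia 0, Ingrid 15, Theo 40 (Theo winner). Winner: Theo.
The two methods disagree.

no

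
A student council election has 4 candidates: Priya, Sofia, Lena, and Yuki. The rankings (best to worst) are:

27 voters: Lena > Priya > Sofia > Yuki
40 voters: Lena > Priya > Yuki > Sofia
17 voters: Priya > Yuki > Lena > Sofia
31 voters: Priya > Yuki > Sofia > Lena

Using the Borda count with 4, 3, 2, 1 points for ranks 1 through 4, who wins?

Priya: 27·3 + 40·3 + 17·4 + 31·4 = 393
Sofia: 27·2 + 40·1 + 17·1 + 31·2 = 173
Lena: 27·4 + 40·4 + 17·2 + 31·1 = 333
Yuki: 27·1 + 40·2 + 17·3 + 31·3 = 251
Priya has the highest Borda score (393).

Priya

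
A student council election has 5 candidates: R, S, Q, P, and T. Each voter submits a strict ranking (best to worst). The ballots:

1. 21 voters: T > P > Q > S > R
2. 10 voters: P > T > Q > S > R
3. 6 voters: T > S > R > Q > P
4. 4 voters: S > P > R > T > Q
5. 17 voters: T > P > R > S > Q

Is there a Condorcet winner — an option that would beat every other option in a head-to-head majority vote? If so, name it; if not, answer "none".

T

T vs R: 54–4 for T.
T vs S: 54–4 for T.
T vs Q: 58–0 for T.
T vs P: 44–14 for T.
T beats every other option head-to-head.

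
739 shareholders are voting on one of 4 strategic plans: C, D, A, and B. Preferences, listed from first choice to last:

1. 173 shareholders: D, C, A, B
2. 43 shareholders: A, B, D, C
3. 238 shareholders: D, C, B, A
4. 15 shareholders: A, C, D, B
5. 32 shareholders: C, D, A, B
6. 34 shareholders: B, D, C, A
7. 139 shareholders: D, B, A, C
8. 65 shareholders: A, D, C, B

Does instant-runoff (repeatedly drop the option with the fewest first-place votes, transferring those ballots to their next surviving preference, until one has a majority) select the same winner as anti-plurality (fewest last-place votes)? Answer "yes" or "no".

Instant-runoff — R1 C 32, D 550, A 123, B 34 (D winner). Winner: D.
Anti-plurality — last-place votes: C 182, D 0, A 272, B 285. Winner: D.
The two methods agree.

yes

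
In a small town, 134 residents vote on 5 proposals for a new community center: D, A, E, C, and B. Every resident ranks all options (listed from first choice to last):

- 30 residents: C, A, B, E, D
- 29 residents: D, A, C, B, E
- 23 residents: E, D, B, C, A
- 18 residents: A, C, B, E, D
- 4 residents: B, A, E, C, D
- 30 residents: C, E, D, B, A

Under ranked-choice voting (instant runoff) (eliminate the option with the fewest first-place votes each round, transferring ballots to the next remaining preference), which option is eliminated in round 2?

A

Round 1: D 29, A 18, E 23, C 60, B 4. Eliminate B.
Round 2: D 29, A 22, E 23, C 60. Eliminate A.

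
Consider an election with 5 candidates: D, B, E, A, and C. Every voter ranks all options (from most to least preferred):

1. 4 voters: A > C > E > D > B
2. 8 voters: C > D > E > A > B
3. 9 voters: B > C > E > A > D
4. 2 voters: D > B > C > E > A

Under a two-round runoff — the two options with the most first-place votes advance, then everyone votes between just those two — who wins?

Round 1 first-place votes: D 2, B 9, E 0, A 4, C 8.
B and C advance.
Runoff: B is preferred to C by 11 voters; C by 12.
C wins the runoff.

C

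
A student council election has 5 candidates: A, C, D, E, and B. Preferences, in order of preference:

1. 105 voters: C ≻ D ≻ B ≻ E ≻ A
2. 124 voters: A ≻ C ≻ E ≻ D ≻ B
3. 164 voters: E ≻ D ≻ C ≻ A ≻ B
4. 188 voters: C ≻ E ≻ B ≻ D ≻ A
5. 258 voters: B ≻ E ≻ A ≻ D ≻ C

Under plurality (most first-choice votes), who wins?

C

First-place votes: A 124, C 293, D 0, E 164, B 258.
C has the most first-place votes.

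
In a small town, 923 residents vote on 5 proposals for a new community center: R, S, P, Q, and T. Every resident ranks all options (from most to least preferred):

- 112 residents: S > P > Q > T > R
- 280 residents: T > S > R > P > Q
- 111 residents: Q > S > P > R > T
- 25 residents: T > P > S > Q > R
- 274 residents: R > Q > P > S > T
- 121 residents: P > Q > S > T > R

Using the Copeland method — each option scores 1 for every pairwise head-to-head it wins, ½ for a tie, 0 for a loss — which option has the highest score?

S

R: beats P and Q; loses to S and T → score 2.
S: beats R, P, and T; loses to Q → score 3.
P: beats Q and T; loses to R and S → score 2.
Q: beats S and T; loses to R and P → score 2.
T: beats R; loses to S, P, and Q → score 1.
S has the best pairwise record.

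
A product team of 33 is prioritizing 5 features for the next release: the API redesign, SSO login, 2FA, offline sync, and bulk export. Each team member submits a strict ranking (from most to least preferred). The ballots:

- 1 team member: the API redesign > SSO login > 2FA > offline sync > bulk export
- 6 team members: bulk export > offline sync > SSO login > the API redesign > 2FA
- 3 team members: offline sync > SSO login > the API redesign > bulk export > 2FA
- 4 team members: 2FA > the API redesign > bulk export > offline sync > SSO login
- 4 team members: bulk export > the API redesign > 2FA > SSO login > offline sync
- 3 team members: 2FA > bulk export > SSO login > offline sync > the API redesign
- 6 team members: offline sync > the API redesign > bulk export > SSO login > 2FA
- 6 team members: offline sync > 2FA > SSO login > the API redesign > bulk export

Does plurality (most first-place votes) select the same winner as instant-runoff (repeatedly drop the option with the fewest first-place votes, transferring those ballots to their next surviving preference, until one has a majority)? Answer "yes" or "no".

Plurality — first-place votes: the API redesign 1, SSO login 0, 2FA 7, offline sync 15, bulk export 10. Winner: offline sync.
Instant-runoff — R1 the API redesign 1, SSO login 0, 2FA 7, offline sync 15, bulk export 10 (SSO login out); R2 the API redesign 1, 2FA 7, offline sync 15, bulk export 10 (the API redesign out); R3 2FA 8, offline sync 15, bulk export 10 (2FA out); R4 offline sync 16, bulk export 17 (bulk export winner). Winner: bulk export.
The two methods disagree.

no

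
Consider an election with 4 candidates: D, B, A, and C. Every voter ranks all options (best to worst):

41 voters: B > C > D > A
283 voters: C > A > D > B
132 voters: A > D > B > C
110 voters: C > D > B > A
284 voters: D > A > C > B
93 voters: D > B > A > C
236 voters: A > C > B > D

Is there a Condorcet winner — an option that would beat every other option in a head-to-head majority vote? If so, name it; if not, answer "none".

A

A vs D: 651–528 for A.
A vs B: 935–244 for A.
A vs C: 745–434 for A.
A beats every other option head-to-head.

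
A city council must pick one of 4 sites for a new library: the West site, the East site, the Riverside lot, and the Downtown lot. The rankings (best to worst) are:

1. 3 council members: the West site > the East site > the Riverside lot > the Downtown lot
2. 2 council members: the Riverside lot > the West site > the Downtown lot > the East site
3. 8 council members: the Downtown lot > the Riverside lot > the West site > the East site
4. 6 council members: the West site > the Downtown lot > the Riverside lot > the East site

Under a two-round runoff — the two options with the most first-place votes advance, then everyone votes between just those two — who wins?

Round 1 first-place votes: the West site 9, the East site 0, the Riverside lot 2, the Downtown lot 8.
the West site and the Downtown lot advance.
Runoff: the West site is preferred to the Downtown lot by 11 voters; the Downtown lot by 8.
the West site wins the runoff.

the West site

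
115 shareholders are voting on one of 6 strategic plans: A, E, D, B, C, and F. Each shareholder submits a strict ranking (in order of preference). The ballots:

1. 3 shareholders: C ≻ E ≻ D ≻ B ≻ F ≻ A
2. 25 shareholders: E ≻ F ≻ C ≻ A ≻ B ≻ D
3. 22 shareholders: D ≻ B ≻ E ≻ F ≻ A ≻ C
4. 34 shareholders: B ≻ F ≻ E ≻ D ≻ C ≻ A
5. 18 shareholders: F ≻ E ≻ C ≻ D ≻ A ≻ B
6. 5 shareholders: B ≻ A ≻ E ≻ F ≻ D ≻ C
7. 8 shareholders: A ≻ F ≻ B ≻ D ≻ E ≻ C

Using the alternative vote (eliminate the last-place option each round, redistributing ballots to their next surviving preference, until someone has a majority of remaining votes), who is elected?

Round 1: A 8, E 25, D 22, B 39, C 3, F 18. Eliminate C.
Round 2: A 8, E 28, D 22, B 39, F 18. Eliminate A.
Round 3: E 28, D 22, B 39, F 26. Eliminate D.
Round 4: E 28, B 61, F 26. B has a majority.

B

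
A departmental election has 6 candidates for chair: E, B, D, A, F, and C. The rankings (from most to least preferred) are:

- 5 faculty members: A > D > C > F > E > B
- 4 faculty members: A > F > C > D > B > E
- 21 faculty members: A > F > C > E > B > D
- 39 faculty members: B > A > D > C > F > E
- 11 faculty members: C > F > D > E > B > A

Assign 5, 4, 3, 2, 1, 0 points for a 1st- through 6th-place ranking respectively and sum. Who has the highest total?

E: 5·1 + 4·0 + 21·2 + 39·0 + 11·2 = 69
B: 5·0 + 4·1 + 21·1 + 39·5 + 11·1 = 231
D: 5·4 + 4·2 + 21·0 + 39·3 + 11·3 = 178
A: 5·5 + 4·5 + 21·5 + 39·4 + 11·0 = 306
F: 5·2 + 4·4 + 21·4 + 39·1 + 11·4 = 193
C: 5·3 + 4·3 + 21·3 + 39·2 + 11·5 = 223
A has the highest Borda score (306).

A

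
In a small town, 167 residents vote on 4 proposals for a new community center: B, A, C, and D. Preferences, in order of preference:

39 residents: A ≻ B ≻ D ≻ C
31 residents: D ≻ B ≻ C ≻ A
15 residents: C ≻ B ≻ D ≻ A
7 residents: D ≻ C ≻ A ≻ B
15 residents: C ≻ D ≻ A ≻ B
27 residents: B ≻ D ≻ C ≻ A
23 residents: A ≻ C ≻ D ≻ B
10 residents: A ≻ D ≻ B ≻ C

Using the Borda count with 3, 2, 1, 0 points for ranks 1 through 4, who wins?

D

B: 39·2 + 31·2 + 15·2 + 7·0 + 15·0 + 27·3 + 23·0 + 10·1 = 261
A: 39·3 + 31·0 + 15·0 + 7·1 + 15·1 + 27·0 + 23·3 + 10·3 = 238
C: 39·0 + 31·1 + 15·3 + 7·2 + 15·3 + 27·1 + 23·2 + 10·0 = 208
D: 39·1 + 31·3 + 15·1 + 7·3 + 15·2 + 27·2 + 23·1 + 10·2 = 295
D has the highest Borda score (295).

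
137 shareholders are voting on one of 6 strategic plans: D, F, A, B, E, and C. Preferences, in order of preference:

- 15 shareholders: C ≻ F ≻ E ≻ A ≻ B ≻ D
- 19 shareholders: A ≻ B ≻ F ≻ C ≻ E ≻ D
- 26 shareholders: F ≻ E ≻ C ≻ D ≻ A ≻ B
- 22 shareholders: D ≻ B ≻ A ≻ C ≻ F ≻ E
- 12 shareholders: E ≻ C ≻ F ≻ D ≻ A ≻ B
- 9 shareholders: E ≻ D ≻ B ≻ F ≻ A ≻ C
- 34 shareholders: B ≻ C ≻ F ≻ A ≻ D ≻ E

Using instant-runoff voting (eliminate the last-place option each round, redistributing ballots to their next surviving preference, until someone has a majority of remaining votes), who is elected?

B

Round 1: D 22, F 26, A 19, B 34, E 21, C 15. Eliminate C.
Round 2: D 22, F 41, A 19, B 34, E 21. Eliminate A.
Round 3: D 22, F 41, B 53, E 21. Eliminate E.
Round 4: D 31, F 53, B 53. Eliminate D.
Round 5: F 53, B 84. B has a majority.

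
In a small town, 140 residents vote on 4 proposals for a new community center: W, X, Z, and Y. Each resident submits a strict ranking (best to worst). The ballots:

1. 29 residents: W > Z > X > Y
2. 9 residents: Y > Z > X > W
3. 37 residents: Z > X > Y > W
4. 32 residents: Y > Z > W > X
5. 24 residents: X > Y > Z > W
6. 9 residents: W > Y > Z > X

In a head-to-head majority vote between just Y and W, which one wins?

Voters preferring Y to W: 102; preferring W to Y: 38.
Y wins the head-to-head.

Y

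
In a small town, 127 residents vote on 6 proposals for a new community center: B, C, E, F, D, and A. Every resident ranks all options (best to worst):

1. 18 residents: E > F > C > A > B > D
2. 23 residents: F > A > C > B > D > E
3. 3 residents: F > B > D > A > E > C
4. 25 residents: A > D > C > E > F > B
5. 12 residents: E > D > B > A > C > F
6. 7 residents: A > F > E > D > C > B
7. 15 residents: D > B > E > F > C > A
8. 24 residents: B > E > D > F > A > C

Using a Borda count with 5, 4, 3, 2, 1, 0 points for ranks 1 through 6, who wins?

B: 18·1 + 23·2 + 3·4 + 25·0 + 12·3 + 7·0 + 15·4 + 24·5 = 292
C: 18·3 + 23·3 + 3·0 + 25·3 + 12·1 + 7·1 + 15·1 + 24·0 = 232
E: 18·5 + 23·0 + 3·1 + 25·2 + 12·5 + 7·3 + 15·3 + 24·4 = 365
F: 18·4 + 23·5 + 3·5 + 25·1 + 12·0 + 7·4 + 15·2 + 24·2 = 333
D: 18·0 + 23·1 + 3·3 + 25·4 + 12·4 + 7·2 + 15·5 + 24·3 = 341
A: 18·2 + 23·4 + 3·2 + 25·5 + 12·2 + 7·5 + 15·0 + 24·1 = 342
E has the highest Borda score (365).

E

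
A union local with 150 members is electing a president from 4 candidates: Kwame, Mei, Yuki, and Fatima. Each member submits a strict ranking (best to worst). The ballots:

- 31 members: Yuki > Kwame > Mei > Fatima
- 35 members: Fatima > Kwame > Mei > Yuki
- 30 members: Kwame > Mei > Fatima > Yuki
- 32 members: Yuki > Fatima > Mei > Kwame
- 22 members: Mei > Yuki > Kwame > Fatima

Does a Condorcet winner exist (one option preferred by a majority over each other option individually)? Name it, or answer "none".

none

Checking pairwise contests:
Yuki beats Kwame 85–65.
Kwame beats Mei 96–54.
Mei beats Yuki 87–63.
Kwame beats Fatima 83–67.
Every option loses at least one head-to-head, so there is no Condorcet winner.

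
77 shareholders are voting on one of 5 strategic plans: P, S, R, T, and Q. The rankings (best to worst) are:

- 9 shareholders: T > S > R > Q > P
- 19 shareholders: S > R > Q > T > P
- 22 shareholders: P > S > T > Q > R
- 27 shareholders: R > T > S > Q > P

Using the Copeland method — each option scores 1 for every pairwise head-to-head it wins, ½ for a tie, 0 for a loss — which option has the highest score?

S

P: loses to S, R, T, and Q → score 0.
S: beats P, R, T, and Q → score 4.
R: beats P, T, and Q; loses to S → score 3.
T: beats P and Q; loses to S and R → score 2.
Q: beats P; loses to S, R, and T → score 1.
S has the best pairwise record.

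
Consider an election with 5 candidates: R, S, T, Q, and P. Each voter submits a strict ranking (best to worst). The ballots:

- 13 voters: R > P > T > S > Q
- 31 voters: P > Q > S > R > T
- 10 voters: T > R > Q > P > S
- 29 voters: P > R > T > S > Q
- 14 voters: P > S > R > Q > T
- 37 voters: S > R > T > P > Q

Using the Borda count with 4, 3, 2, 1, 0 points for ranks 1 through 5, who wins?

R: 13·4 + 31·1 + 10·3 + 29·3 + 14·2 + 37·3 = 339
S: 13·1 + 31·2 + 10·0 + 29·1 + 14·3 + 37·4 = 294
T: 13·2 + 31·0 + 10·4 + 29·2 + 14·0 + 37·2 = 198
Q: 13·0 + 31·3 + 10·2 + 29·0 + 14·1 + 37·0 = 127
P: 13·3 + 31·4 + 10·1 + 29·4 + 14·4 + 37·1 = 382
P has the highest Borda score (382).

P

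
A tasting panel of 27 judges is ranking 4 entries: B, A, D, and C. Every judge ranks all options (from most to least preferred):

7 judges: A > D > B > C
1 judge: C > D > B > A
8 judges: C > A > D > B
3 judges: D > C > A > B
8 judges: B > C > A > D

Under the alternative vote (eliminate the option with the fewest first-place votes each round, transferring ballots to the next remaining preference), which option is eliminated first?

Round 1: B 8, A 7, D 3, C 9. Eliminate D.

D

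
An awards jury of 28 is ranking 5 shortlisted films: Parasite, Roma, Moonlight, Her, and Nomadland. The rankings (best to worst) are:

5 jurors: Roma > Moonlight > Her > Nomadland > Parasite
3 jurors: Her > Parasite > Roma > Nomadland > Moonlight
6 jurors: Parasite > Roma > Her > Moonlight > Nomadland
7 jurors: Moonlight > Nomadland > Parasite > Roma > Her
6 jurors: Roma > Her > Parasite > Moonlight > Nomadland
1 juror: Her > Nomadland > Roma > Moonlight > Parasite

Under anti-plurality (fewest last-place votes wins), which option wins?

Last-place votes: Parasite 6, Roma 0, Moonlight 3, Her 7, Nomadland 12.
Roma is ranked last by the fewest voters, so Roma wins.

Roma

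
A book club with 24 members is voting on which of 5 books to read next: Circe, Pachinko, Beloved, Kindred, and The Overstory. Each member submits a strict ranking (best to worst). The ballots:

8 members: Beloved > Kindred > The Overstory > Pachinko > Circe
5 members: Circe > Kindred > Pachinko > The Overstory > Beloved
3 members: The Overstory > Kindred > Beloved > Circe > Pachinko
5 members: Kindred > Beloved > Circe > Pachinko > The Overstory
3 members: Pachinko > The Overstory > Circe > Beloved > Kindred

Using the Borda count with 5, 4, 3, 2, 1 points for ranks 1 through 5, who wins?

Kindred

Circe: 8·1 + 5·5 + 3·2 + 5·3 + 3·3 = 63
Pachinko: 8·2 + 5·3 + 3·1 + 5·2 + 3·5 = 59
Beloved: 8·5 + 5·1 + 3·3 + 5·4 + 3·2 = 80
Kindred: 8·4 + 5·4 + 3·4 + 5·5 + 3·1 = 92
The Overstory: 8·3 + 5·2 + 3·5 + 5·1 + 3·4 = 66
Kindred has the highest Borda score (92).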